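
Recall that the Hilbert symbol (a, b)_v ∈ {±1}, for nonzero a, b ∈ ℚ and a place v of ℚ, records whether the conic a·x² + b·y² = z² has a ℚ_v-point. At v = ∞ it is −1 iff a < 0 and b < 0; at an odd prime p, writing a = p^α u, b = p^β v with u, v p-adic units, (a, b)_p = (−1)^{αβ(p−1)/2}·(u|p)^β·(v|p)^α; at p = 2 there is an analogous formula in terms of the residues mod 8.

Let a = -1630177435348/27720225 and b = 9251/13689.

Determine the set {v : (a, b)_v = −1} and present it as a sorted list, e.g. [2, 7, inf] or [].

[2, 11]

(a, b) ≡ (-37, 11) mod (ℚ^×)²; places V = {2, 3, 5, 7, 11, 13, 29, 37, 47, ∞}.
(a,b)_13: α=-2, u≡8; β=-2, v≡7 (mod 13); (8|13)=-1, (7|13)=-1; sign (−1)^0·-1^-2·-1^-2 = +1.
(a,b)_37: α=1, u≡11; β=0, v≡36 (mod 37); (11|37)=+1, (36|37)=+1; sign (−1)^0·+1^0·+1^1 = +1.
(a,b)_5: α=-2, u≡3; β=0, v≡4 (mod 5); (3|5)=-1, (4|5)=+1; sign (−1)^0·-1^0·+1^-2 = +1.
(a,b)_29: α=2, u≡10; β=2, v≡11 (mod 29); (10|29)=-1, (11|29)=-1; sign (−1)^0·-1^2·-1^2 = +1.
(a,b)_2: α=2, β=0; u≡3, v≡3 (mod 8); ε(u)ε(v)=1·1, αω(v)=2·1, βω(u)=0·1; sum ≡ 1  ⇒  -1.
(a,b)_3: α=-8, u≡2; β=-4, v≡2 (mod 3); (2|3)=-1, (2|3)=-1; sign (−1)^0·-1^-4·-1^-8 = +1.
(a,b)_∞: sgn(-37)=−, sgn(11)=+, so +1.
(a,b)_11: α=2, u≡6; β=1, v≡1 (mod 11); (6|11)=-1, (1|11)=+1; sign (−1)^0·-1^1·+1^2 = -1.
(a,b)_7: α=2, u≡6; β=0, v≡1 (mod 7); (6|7)=-1, (1|7)=+1; sign (−1)^0·-1^0·+1^2 = +1.
(a,b)_47: α=2, u≡10; β=0, v≡15 (mod 47); (10|47)=-1, (15|47)=-1; sign (−1)^0·-1^0·-1^2 = +1.
Ram(-37, 11) = {2, 11}; no ℚ_2-point on the conic.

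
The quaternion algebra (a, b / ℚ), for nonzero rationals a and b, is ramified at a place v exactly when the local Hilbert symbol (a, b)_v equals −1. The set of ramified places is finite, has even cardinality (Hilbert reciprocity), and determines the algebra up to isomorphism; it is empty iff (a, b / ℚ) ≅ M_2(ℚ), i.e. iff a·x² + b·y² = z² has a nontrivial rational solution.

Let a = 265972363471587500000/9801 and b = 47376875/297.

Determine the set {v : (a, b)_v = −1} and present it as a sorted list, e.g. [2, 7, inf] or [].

[3, 17]

(a, b) ≡ (14, 51051) mod (ℚ^×)²; places V = {2, 3, 5, 7, 11, 13, 17, 23, ∞}.
(a,b)_23: α=2, u≡5; β=0, v≡10 (mod 23); (5|23)=-1, (10|23)=-1; sign (−1)^0·-1^0·-1^2 = +1.
(a,b)_5: α=8, u≡4; β=4, v≡4 (mod 5); (4|5)=+1, (4|5)=+1; sign (−1)^0·+1^4·+1^8 = +1.
(a,b)_7: α=7, u≡2; β=3, v≡5 (mod 7); (2|7)=+1, (5|7)=-1; sign (−1)^1·+1^3·-1^7 = +1.
(a,b)_11: α=-2, u≡5; β=-1, v≡8 (mod 11); (5|11)=+1, (8|11)=-1; sign (−1)^0·+1^-1·-1^-2 = +1.
(a,b)_∞: sgn(14)=+, sgn(51051)=+, so +1.
(a,b)_13: α=2, u≡3; β=1, v≡3 (mod 13); (3|13)=+1, (3|13)=+1; sign (−1)^0·+1^1·+1^2 = +1.
(a,b)_3: α=-4, u≡2; β=-3, v≡1 (mod 3); (2|3)=-1, (1|3)=+1; sign (−1)^0·-1^-3·+1^-4 = -1.
(a,b)_17: α=2, u≡6; β=1, v≡6 (mod 17); (6|17)=-1, (6|17)=-1; sign (−1)^0·-1^1·-1^2 = -1.
(a,b)_2: α=5, β=0; u≡7, v≡3 (mod 8); ε(u)ε(v)=1·1, αω(v)=5·1, βω(u)=0·0; sum ≡ 0  ⇒  +1.
Ram(14, 51051) = {3, 17}; no ℚ_3-point on the conic.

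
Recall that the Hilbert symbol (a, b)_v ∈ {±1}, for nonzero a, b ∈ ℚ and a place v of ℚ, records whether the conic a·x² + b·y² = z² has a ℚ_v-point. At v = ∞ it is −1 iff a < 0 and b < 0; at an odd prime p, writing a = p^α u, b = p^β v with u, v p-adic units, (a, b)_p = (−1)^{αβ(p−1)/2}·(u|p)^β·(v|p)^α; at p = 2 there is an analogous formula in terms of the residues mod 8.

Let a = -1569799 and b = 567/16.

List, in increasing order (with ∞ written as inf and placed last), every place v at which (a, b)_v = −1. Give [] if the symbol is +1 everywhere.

[7, 11]

Mod squares: a ≡ -1569799, b ≡ 7. Check v ∈ {∞, 2, 3, 7, 11, 19, 29, 37}.
v=7: a=7^1·(≡2), b=7^1·(≡2) mod 7; (2|7)=+1, (2|7)=+1; (−1)^{1·1·3}·(+1)^1·(+1)^1 = -1.
v=29: a=29^1·(≡12), b=29^0·(≡1) mod 29; (12|29)=-1, (1|29)=+1; (−1)^{1·0·14}·(-1)^0·(+1)^1 = +1.
v=2: v_2(a)=0, v_2(b)=-4; units ≡ 1, 7 (mod 8); ε·ε+αω+βω = 0·1+0·0+-4·0 ≡ 0  ⇒  (a,b)_2 = +1.
v=3: a=3^0·(≡2), b=3^4·(≡1) mod 3; (2|3)=-1, (1|3)=+1; (−1)^{0·4·1}·(-1)^4·(+1)^0 = +1.
v=11: a=11^1·(≡5), b=11^0·(≡10) mod 11; (5|11)=+1, (10|11)=-1; (−1)^{1·0·5}·(+1)^0·(-1)^1 = -1.
v=19: a=19^1·(≡10), b=19^0·(≡1) mod 19; (10|19)=-1, (1|19)=+1; (−1)^{1·0·9}·(-1)^0·(+1)^1 = +1.
v=∞: -1569799 < 0 and 7 > 0  ⇒  (a,b)_∞ = +1.
v=37: a=37^1·(≡12), b=37^0·(≡10) mod 37; (12|37)=+1, (10|37)=+1; (−1)^{1·0·18}·(+1)^0·(+1)^1 = +1.
(-1569799, 7 / ℚ) ramifies at {7, 11}: a division algebra.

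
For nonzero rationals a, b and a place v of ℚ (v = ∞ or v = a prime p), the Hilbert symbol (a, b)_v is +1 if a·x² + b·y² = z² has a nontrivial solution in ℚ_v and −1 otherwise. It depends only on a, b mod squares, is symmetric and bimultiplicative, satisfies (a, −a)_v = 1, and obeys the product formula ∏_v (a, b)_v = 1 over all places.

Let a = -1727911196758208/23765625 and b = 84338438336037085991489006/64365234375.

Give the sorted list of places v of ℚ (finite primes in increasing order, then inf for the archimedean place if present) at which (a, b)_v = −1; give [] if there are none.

[2, 7, 11, 13, 23, 41]

(a, b) ≡ (-321563, 546) mod (ℚ^×)²; places V = {2, 3, 5, 7, 11, 13, 17, 23, 31, 41, ∞}.
(a,b)_23: α=1, u≡4; β=2, v≡17 (mod 23); (4|23)=+1, (17|23)=-1; sign (−1)^0·+1^2·-1^1 = -1.
(a,b)_31: α=1, u≡13; β=2, v≡19 (mod 31); (13|31)=-1, (19|31)=+1; sign (−1)^0·-1^2·+1^1 = +1.
(a,b)_∞: sgn(-321563)=−, sgn(546)=+, so +1.
(a,b)_13: α=-2, u≡8; β=-3, v≡10 (mod 13); (8|13)=-1, (10|13)=+1; sign (−1)^0·-1^-3·+1^-2 = -1.
(a,b)_7: α=4, u≡6; β=9, v≡4 (mod 7); (6|7)=-1, (4|7)=+1; sign (−1)^0·-1^9·+1^4 = -1.
(a,b)_11: α=3, u≡5; β=4, v≡7 (mod 11); (5|11)=+1, (7|11)=-1; sign (−1)^0·+1^4·-1^3 = -1.
(a,b)_5: α=-6, u≡2; β=-10, v≡1 (mod 5); (2|5)=-1, (1|5)=+1; sign (−1)^0·-1^-10·+1^-6 = +1.
(a,b)_41: α=1, u≡29; β=2, v≡6 (mod 41); (29|41)=-1, (6|41)=-1; sign (−1)^0·-1^2·-1^1 = -1.
(a,b)_2: α=6, β=1; u≡5, v≡1 (mod 8); ε(u)ε(v)=0·0, αω(v)=6·0, βω(u)=1·1; sum ≡ 1  ⇒  -1.
(a,b)_17: α=2, u≡16; β=4, v≡13 (mod 17); (16|17)=+1, (13|17)=+1; sign (−1)^0·+1^4·+1^2 = +1.
(a,b)_3: α=-2, u≡1; β=-1, v≡2 (mod 3); (1|3)=+1, (2|3)=-1; sign (−1)^0·+1^-1·-1^-2 = +1.
Ram(-321563, 546) = {2, 7, 11, 13, 23, 41}; no ℚ_2-point on the conic.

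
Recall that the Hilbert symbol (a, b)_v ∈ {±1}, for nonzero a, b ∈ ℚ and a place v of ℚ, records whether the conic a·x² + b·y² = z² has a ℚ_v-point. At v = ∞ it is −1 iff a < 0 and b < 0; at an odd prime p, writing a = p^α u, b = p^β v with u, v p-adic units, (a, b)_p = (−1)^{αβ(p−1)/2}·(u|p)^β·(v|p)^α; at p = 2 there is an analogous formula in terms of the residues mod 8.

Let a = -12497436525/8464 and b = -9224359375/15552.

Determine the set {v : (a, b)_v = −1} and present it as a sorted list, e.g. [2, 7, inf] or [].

(a, b) ≡ (-21, -14637) mod (ℚ^×)²; places V = {2, 3, 5, 7, 11, 17, 23, 41, ∞}.
(a,b)_5: α=2, u≡1; β=6, v≡3 (mod 5); (1|5)=+1, (3|5)=-1; sign (−1)^0·+1^6·-1^2 = +1.
(a,b)_3: α=1, u≡2; β=-5, v≡2 (mod 3); (2|3)=-1, (2|3)=-1; sign (−1)^1·-1^-5·-1^1 = -1.
(a,b)_2: α=-4, β=-6; u≡3, v≡3 (mod 8); ε(u)ε(v)=1·1, αω(v)=-4·1, βω(u)=-6·1; sum ≡ 1  ⇒  -1.
(a,b)_7: α=3, u≡4; β=1, v≡4 (mod 7); (4|7)=+1, (4|7)=+1; sign (−1)^1·+1^1·+1^3 = -1.
(a,b)_23: α=-2, u≡8; β=0, v≡10 (mod 23); (8|23)=+1, (10|23)=-1; sign (−1)^0·+1^0·-1^-2 = +1.
(a,b)_17: α=2, u≡13; β=1, v≡3 (mod 17); (13|17)=+1, (3|17)=-1; sign (−1)^0·+1^1·-1^2 = +1.
(a,b)_11: α=0, u≡4; β=2, v≡4 (mod 11); (4|11)=+1, (4|11)=+1; sign (−1)^0·+1^2·+1^0 = +1.
(a,b)_∞: sgn(-21)=−, sgn(-14637)=−, so -1.
(a,b)_41: α=2, u≡39; β=1, v≡7 (mod 41); (39|41)=+1, (7|41)=-1; sign (−1)^0·+1^1·-1^2 = +1.
Ram(-21, -14637) = {2, 3, 7, ∞}; no ℚ_2-point on the conic.

[2, 3, 7, inf]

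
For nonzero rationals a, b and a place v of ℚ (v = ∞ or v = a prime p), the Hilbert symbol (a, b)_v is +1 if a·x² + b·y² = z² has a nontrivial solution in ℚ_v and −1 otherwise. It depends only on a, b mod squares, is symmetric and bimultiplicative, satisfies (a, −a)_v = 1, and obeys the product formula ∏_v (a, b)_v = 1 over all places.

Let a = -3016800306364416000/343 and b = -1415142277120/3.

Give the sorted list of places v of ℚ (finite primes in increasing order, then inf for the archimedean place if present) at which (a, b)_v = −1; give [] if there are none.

Mod squares: a ≡ -255255, b ≡ -7410. Check v ∈ {∞, 2, 3, 5, 7, 11, 13, 17, 19}.
v=7: a=7^-3·(≡5), b=7^0·(≡3) mod 7; (5|7)=-1, (3|7)=-1; (−1)^{-3·0·3}·(-1)^0·(-1)^-3 = -1.
v=5: a=5^3·(≡4), b=5^1·(≡2) mod 5; (4|5)=+1, (2|5)=-1; (−1)^{3·1·2}·(+1)^1·(-1)^3 = -1.
v=11: a=11^3·(≡9), b=11^2·(≡3) mod 11; (9|11)=+1, (3|11)=+1; (−1)^{3·2·5}·(+1)^2·(+1)^3 = +1.
v=∞: -255255 < 0 and -7410 < 0  ⇒  (a,b)_∞ = -1.
v=2: v_2(a)=18, v_2(b)=15; units ≡ 1, 7 (mod 8); ε·ε+αω+βω = 0·1+18·0+15·0 ≡ 0  ⇒  (a,b)_2 = +1.
v=3: a=3^1·(≡1), b=3^-1·(≡2) mod 3; (1|3)=+1, (2|3)=-1; (−1)^{1·-1·1}·(+1)^-1·(-1)^1 = +1.
v=17: a=17^3·(≡16), b=17^2·(≡2) mod 17; (16|17)=+1, (2|17)=+1; (−1)^{3·2·8}·(+1)^2·(+1)^3 = +1.
v=19: a=19^2·(≡12), b=19^1·(≡16) mod 19; (12|19)=-1, (16|19)=+1; (−1)^{2·1·9}·(-1)^1·(+1)^2 = -1.
v=13: a=13^1·(≡7), b=13^1·(≡2) mod 13; (7|13)=-1, (2|13)=-1; (−1)^{1·1·6}·(-1)^1·(-1)^1 = +1.
(-255255, -7410 / ℚ) ramifies at {5, 7, 19, ∞}: a division algebra.

[5, 7, 19, inf]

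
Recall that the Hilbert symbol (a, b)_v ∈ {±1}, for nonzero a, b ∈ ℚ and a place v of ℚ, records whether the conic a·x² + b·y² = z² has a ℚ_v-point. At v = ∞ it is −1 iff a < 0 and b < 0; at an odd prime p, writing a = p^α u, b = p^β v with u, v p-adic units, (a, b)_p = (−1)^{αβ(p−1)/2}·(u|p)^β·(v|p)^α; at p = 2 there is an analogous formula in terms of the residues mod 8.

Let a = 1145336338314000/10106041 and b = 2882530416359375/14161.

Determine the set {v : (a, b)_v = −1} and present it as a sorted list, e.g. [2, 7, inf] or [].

(a, b) ≡ (6665, 47) mod (ℚ^×)²; places V = {2, 3, 5, 7, 11, 17, 31, 43, 47, ∞}.
(a,b)_5: α=3, u≡2; β=6, v≡2 (mod 5); (2|5)=-1, (2|5)=-1; sign (−1)^0·-1^6·-1^3 = -1.
(a,b)_43: α=1, u≡28; β=2, v≡16 (mod 43); (28|43)=-1, (16|43)=+1; sign (−1)^0·-1^2·+1^1 = +1.
(a,b)_3: α=4, u≡2; β=0, v≡2 (mod 3); (2|3)=-1, (2|3)=-1; sign (−1)^0·-1^0·-1^4 = +1.
(a,b)_31: α=1, u≡12; β=2, v≡28 (mod 31); (12|31)=-1, (28|31)=+1; sign (−1)^0·-1^2·+1^1 = +1.
(a,b)_11: α=-2, u≡7; β=0, v≡3 (mod 11); (7|11)=-1, (3|11)=+1; sign (−1)^0·-1^0·+1^-2 = +1.
(a,b)_17: α=-4, u≡4; β=-2, v≡8 (mod 17); (4|17)=+1, (8|17)=+1; sign (−1)^0·+1^-2·+1^-4 = +1.
(a,b)_7: α=4, u≡2; β=-2, v≡6 (mod 7); (2|7)=+1, (6|7)=-1; sign (−1)^0·+1^-2·-1^4 = +1.
(a,b)_47: α=2, u≡20; β=3, v≡34 (mod 47); (20|47)=-1, (34|47)=+1; sign (−1)^0·-1^3·+1^2 = -1.
(a,b)_∞: sgn(6665)=+, sgn(47)=+, so +1.
(a,b)_2: α=4, β=0; u≡1, v≡7 (mod 8); ε(u)ε(v)=0·1, αω(v)=4·0, βω(u)=0·0; sum ≡ 0  ⇒  +1.
Ram(6665, 47) = {5, 47}; no ℚ_5-point on the conic.

[5, 47]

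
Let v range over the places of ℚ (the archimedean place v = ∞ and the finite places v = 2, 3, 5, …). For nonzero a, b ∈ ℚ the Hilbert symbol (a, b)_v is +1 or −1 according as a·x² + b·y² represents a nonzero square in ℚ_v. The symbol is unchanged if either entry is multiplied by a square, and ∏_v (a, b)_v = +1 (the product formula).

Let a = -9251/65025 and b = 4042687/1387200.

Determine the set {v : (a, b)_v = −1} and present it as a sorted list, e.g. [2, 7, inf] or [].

[11, 19]

Mod squares: a ≡ -11, b ≡ 14421. Check v ∈ {∞, 2, 3, 5, 11, 17, 19, 23, 29}.
v=17: a=17^-2·(≡12), b=17^-2·(≡6) mod 17; (12|17)=-1, (6|17)=-1; (−1)^{-2·-2·8}·(-1)^-2·(-1)^-2 = +1.
v=29: a=29^2·(≡15), b=29^2·(≡14) mod 29; (15|29)=-1, (14|29)=-1; (−1)^{2·2·14}·(-1)^2·(-1)^2 = +1.
v=23: a=23^0·(≡16), b=23^1·(≡3) mod 23; (16|23)=+1, (3|23)=+1; (−1)^{0·1·11}·(+1)^1·(+1)^0 = +1.
v=5: a=5^-2·(≡4), b=5^-2·(≡4) mod 5; (4|5)=+1, (4|5)=+1; (−1)^{-2·-2·2}·(+1)^-2·(+1)^-2 = +1.
v=19: a=19^0·(≡3), b=19^1·(≡3) mod 19; (3|19)=-1, (3|19)=-1; (−1)^{0·1·9}·(-1)^1·(-1)^0 = -1.
v=2: v_2(a)=0, v_2(b)=-6; units ≡ 5, 5 (mod 8); ε·ε+αω+βω = 0·0+0·1+-6·1 ≡ 0  ⇒  (a,b)_2 = +1.
v=∞: -11 < 0 and 14421 > 0  ⇒  (a,b)_∞ = +1.
v=11: a=11^1·(≡7), b=11^1·(≡7) mod 11; (7|11)=-1, (7|11)=-1; (−1)^{1·1·5}·(-1)^1·(-1)^1 = -1.
v=3: a=3^-2·(≡1), b=3^-1·(≡1) mod 3; (1|3)=+1, (1|3)=+1; (−1)^{-2·-1·1}·(+1)^-1·(+1)^-2 = +1.
(-11, 14421 / ℚ) ramifies at {11, 19}: a division algebra.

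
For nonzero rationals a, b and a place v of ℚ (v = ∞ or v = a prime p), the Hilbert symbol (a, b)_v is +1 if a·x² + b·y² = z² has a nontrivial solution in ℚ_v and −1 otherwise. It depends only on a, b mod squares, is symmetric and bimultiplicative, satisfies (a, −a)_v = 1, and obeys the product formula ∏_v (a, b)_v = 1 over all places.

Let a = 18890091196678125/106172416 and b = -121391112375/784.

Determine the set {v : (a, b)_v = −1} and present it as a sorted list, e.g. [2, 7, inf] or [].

(a, b) ≡ (373885, -394095) mod (ℚ^×)²; places V = {2, 3, 5, 7, 13, 23, 37, 43, 47, ∞}.
(a,b)_43: α=1, u≡21; β=1, v≡42 (mod 43); (21|43)=+1, (42|43)=-1; sign (−1)^1·+1^1·-1^1 = +1.
(a,b)_37: α=3, u≡7; β=2, v≡23 (mod 37); (7|37)=+1, (23|37)=-1; sign (−1)^0·+1^2·-1^3 = -1.
(a,b)_23: α=-2, u≡15; β=0, v≡22 (mod 23); (15|23)=-1, (22|23)=-1; sign (−1)^0·-1^0·-1^-2 = +1.
(a,b)_5: α=5, u≡2; β=3, v≡4 (mod 5); (2|5)=-1, (4|5)=+1; sign (−1)^0·-1^3·+1^5 = -1.
(a,b)_∞: sgn(373885)=+, sgn(-394095)=−, so +1.
(a,b)_13: α=0, u≡5; β=1, v≡4 (mod 13); (5|13)=-1, (4|13)=+1; sign (−1)^0·-1^1·+1^0 = -1.
(a,b)_7: α=-2, u≡1; β=-2, v≡3 (mod 7); (1|7)=+1, (3|7)=-1; sign (−1)^0·+1^-2·-1^-2 = +1.
(a,b)_47: α=1, u≡8; β=1, v≡18 (mod 47); (8|47)=+1, (18|47)=+1; sign (−1)^1·+1^1·+1^1 = -1.
(a,b)_3: α=10, u≡1; β=3, v≡2 (mod 3); (1|3)=+1, (2|3)=-1; sign (−1)^0·+1^3·-1^10 = +1.
(a,b)_2: α=-12, β=-4; u≡5, v≡1 (mod 8); ε(u)ε(v)=0·0, αω(v)=-12·0, βω(u)=-4·1; sum ≡ 0  ⇒  +1.
(373885, -394095 / ℚ) ramifies at {5, 13, 37, 47}: a division algebra.

[5, 13, 37, 47]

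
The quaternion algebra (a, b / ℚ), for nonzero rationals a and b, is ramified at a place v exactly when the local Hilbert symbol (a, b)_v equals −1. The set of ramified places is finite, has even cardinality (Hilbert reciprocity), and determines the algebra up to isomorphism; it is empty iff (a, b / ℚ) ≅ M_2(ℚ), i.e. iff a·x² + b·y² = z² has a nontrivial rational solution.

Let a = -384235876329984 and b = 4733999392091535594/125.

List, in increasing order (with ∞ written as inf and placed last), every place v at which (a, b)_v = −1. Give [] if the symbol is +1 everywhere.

Mod squares: a ≡ -714, b ≡ 62930. Check v ∈ {∞, 2, 3, 5, 7, 17, 29, 31, 47}.
v=7: a=7^1·(≡5), b=7^1·(≡2) mod 7; (5|7)=-1, (2|7)=+1; (−1)^{1·1·3}·(-1)^1·(+1)^1 = +1.
v=3: a=3^3·(≡2), b=3^6·(≡2) mod 3; (2|3)=-1, (2|3)=-1; (−1)^{3·6·1}·(-1)^6·(-1)^3 = -1.
v=31: a=31^2·(≡3), b=31^3·(≡15) mod 31; (3|31)=-1, (15|31)=-1; (−1)^{2·3·15}·(-1)^3·(-1)^2 = -1.
v=47: a=47^0·(≡35), b=47^2·(≡20) mod 47; (35|47)=-1, (20|47)=-1; (−1)^{0·2·23}·(-1)^2·(-1)^0 = +1.
v=29: a=29^2·(≡8), b=29^3·(≡25) mod 29; (8|29)=-1, (25|29)=+1; (−1)^{2·3·14}·(-1)^3·(+1)^2 = -1.
v=5: a=5^0·(≡1), b=5^-3·(≡4) mod 5; (1|5)=+1, (4|5)=+1; (−1)^{0·-3·2}·(+1)^-3·(+1)^0 = +1.
v=17: a=17^3·(≡1), b=17^2·(≡8) mod 17; (1|17)=+1, (8|17)=+1; (−1)^{3·2·8}·(+1)^2·(+1)^3 = +1.
v=2: v_2(a)=9, v_2(b)=1; units ≡ 3, 1 (mod 8); ε·ε+αω+βω = 1·0+9·0+1·1 ≡ 1  ⇒  (a,b)_2 = -1.
v=∞: -714 < 0 and 62930 > 0  ⇒  (a,b)_∞ = +1.
Ram(-714, 62930) = {2, 3, 29, 31}; no ℚ_2-point on the conic.

[2, 3, 29, 31]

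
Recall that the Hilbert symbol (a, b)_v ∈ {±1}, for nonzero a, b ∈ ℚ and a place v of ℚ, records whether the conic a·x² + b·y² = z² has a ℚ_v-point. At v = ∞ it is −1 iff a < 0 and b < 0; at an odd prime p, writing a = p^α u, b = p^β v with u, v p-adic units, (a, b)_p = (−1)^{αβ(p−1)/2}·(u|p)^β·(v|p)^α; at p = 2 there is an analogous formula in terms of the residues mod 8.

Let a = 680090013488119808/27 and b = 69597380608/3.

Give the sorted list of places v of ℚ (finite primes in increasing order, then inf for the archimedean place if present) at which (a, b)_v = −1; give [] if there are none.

(a, b) ≡ (16359, 21) mod (ℚ^×)²; places V = {2, 3, 7, 19, 41, ∞}.
(a,b)_7: α=3, u≡5; β=1, v≡3 (mod 7); (5|7)=-1, (3|7)=-1; sign (−1)^1·-1^1·-1^3 = -1.
(a,b)_3: α=-3, u≡2; β=-1, v≡1 (mod 3); (2|3)=-1, (1|3)=+1; sign (−1)^1·-1^-1·+1^-3 = +1.
(a,b)_2: α=22, β=14; u≡7, v≡5 (mod 8); ε(u)ε(v)=1·0, αω(v)=22·1, βω(u)=14·0; sum ≡ 0  ⇒  +1.
(a,b)_19: α=3, u≡16; β=2, v≡12 (mod 19); (16|19)=+1, (12|19)=-1; sign (−1)^0·+1^2·-1^3 = -1.
(a,b)_∞: sgn(16359)=+, sgn(21)=+, so +1.
(a,b)_41: α=3, u≡13; β=2, v≡39 (mod 41); (13|41)=-1, (39|41)=+1; sign (−1)^0·-1^2·+1^3 = +1.
(16359, 21 / ℚ) ramifies at {7, 19}: a division algebra.

[7, 19]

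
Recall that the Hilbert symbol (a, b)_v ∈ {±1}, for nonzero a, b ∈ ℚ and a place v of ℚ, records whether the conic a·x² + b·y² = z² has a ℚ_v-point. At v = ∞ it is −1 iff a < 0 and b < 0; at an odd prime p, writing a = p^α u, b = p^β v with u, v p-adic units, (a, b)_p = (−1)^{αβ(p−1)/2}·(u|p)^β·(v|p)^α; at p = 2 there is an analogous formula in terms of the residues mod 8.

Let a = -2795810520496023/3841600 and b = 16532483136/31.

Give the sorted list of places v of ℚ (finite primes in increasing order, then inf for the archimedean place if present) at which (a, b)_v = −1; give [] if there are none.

Mod squares: a ≡ -2787303, b ≡ 163959. Check v ∈ {∞, 2, 3, 5, 7, 13, 17, 23, 31, 41, 43}.
v=41: a=41^1·(≡16), b=41^1·(≡26) mod 41; (16|41)=+1, (26|41)=-1; (−1)^{1·1·20}·(+1)^1·(-1)^1 = -1.
v=∞: -2787303 < 0 and 163959 > 0  ⇒  (a,b)_∞ = +1.
v=5: a=5^-2·(≡3), b=5^0·(≡1) mod 5; (3|5)=-1, (1|5)=+1; (−1)^{-2·0·2}·(-1)^0·(+1)^-2 = +1.
v=13: a=13^0·(≡1), b=13^2·(≡9) mod 13; (1|13)=+1, (9|13)=+1; (−1)^{0·2·6}·(+1)^2·(+1)^0 = +1.
v=31: a=31^1·(≡28), b=31^-1·(≡19) mod 31; (28|31)=+1, (19|31)=+1; (−1)^{1·-1·15}·(+1)^-1·(+1)^1 = -1.
v=3: a=3^9·(≡2), b=3^1·(≡2) mod 3; (2|3)=-1, (2|3)=-1; (−1)^{9·1·1}·(-1)^1·(-1)^9 = -1.
v=43: a=43^1·(≡13), b=43^1·(≡34) mod 43; (13|43)=+1, (34|43)=-1; (−1)^{1·1·21}·(+1)^1·(-1)^1 = +1.
v=23: a=23^2·(≡14), b=23^0·(≡19) mod 23; (14|23)=-1, (19|23)=-1; (−1)^{2·0·11}·(-1)^0·(-1)^2 = +1.
v=17: a=17^3·(≡7), b=17^2·(≡3) mod 17; (7|17)=-1, (3|17)=-1; (−1)^{3·2·8}·(-1)^2·(-1)^3 = -1.
v=7: a=7^-4·(≡3), b=7^0·(≡5) mod 7; (3|7)=-1, (5|7)=-1; (−1)^{-4·0·3}·(-1)^0·(-1)^-4 = +1.
v=2: v_2(a)=-6, v_2(b)=6; units ≡ 1, 7 (mod 8); ε·ε+αω+βω = 0·1+-6·0+6·0 ≡ 0  ⇒  (a,b)_2 = +1.
Ram(-2787303, 163959) = {3, 17, 31, 41}; no ℚ_3-point on the conic.

[3, 17, 31, 41]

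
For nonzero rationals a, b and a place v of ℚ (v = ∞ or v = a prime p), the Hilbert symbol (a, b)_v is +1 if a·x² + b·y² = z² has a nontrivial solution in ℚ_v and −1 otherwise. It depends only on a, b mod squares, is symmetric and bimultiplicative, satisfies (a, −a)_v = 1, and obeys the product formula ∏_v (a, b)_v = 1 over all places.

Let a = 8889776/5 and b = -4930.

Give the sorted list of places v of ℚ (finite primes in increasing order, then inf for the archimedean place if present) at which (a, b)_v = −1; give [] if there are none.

[2, 17, 23, 29]

Mod squares: a ≡ 56695, b ≡ -4930. Check v ∈ {∞, 2, 5, 7, 17, 23, 29}.
v=23: a=23^1·(≡4), b=23^0·(≡15) mod 23; (4|23)=+1, (15|23)=-1; (−1)^{1·0·11}·(+1)^0·(-1)^1 = -1.
v=7: a=7^2·(≡1), b=7^0·(≡5) mod 7; (1|7)=+1, (5|7)=-1; (−1)^{2·0·3}·(+1)^0·(-1)^2 = +1.
v=2: v_2(a)=4, v_2(b)=1; units ≡ 7, 7 (mod 8); ε·ε+αω+βω = 1·1+4·0+1·0 ≡ 1  ⇒  (a,b)_2 = -1.
v=17: a=17^1·(≡5), b=17^1·(≡16) mod 17; (5|17)=-1, (16|17)=+1; (−1)^{1·1·8}·(-1)^1·(+1)^1 = -1.
v=29: a=29^1·(≡26), b=29^1·(≡4) mod 29; (26|29)=-1, (4|29)=+1; (−1)^{1·1·14}·(-1)^1·(+1)^1 = -1.
v=5: a=5^-1·(≡1), b=5^1·(≡4) mod 5; (1|5)=+1, (4|5)=+1; (−1)^{-1·1·2}·(+1)^1·(+1)^-1 = +1.
v=∞: 56695 > 0 and -4930 < 0  ⇒  (a,b)_∞ = +1.
|Ram(56695, -4930)| = 4, even; anisotropic at {2, 17, 23, 29}.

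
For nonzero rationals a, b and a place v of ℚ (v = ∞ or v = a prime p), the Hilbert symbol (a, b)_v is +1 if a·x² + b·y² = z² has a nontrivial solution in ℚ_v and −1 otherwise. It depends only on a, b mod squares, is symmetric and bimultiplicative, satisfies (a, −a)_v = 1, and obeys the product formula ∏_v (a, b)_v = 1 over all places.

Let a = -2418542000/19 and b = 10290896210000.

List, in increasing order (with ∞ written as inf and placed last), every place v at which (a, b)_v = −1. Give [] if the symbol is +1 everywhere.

Mod squares: a ≡ -2344505, b ≡ 29. Check v ∈ {∞, 2, 5, 7, 19, 23, 29, 37}.
v=∞: -2344505 < 0 and 29 > 0  ⇒  (a,b)_∞ = +1.
v=23: a=23^1·(≡6), b=23^2·(≡1) mod 23; (6|23)=+1, (1|23)=+1; (−1)^{1·2·11}·(+1)^2·(+1)^1 = +1.
v=7: a=7^2·(≡3), b=7^2·(≡1) mod 7; (3|7)=-1, (1|7)=+1; (−1)^{2·2·3}·(-1)^2·(+1)^2 = +1.
v=5: a=5^3·(≡1), b=5^4·(≡1) mod 5; (1|5)=+1, (1|5)=+1; (−1)^{3·4·2}·(+1)^4·(+1)^3 = +1.
v=29: a=29^1·(≡9), b=29^1·(≡5) mod 29; (9|29)=+1, (5|29)=+1; (−1)^{1·1·14}·(+1)^1·(+1)^1 = +1.
v=37: a=37^1·(≡26), b=37^2·(≡22) mod 37; (26|37)=+1, (22|37)=-1; (−1)^{1·2·18}·(+1)^2·(-1)^1 = -1.
v=19: a=19^-1·(≡15), b=19^0·(≡15) mod 19; (15|19)=-1, (15|19)=-1; (−1)^{-1·0·9}·(-1)^0·(-1)^-1 = -1.
v=2: v_2(a)=4, v_2(b)=4; units ≡ 7, 5 (mod 8); ε·ε+αω+βω = 1·0+4·1+4·0 ≡ 0  ⇒  (a,b)_2 = +1.
|Ram(-2344505, 29)| = 2, even; anisotropic at {19, 37}.

[19, 37]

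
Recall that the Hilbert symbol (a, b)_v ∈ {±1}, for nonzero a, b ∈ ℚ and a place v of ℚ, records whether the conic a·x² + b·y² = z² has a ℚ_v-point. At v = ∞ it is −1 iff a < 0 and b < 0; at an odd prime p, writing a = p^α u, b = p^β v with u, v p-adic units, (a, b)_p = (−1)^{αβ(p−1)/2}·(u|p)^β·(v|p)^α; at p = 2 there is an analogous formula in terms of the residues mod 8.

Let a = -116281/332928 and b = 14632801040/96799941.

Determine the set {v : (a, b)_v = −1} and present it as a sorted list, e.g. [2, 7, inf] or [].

(a, b) ≡ (-2, 1885) mod (ℚ^×)²; places V = {2, 3, 5, 7, 11, 13, 17, 29, 31, ∞}.
(a,b)_17: α=-2, u≡13; β=0, v≡2 (mod 17); (13|17)=+1, (2|17)=+1; sign (−1)^0·+1^0·+1^-2 = +1.
(a,b)_3: α=-2, u≡1; β=-4, v≡1 (mod 3); (1|3)=+1, (1|3)=+1; sign (−1)^0·+1^-4·+1^-2 = +1.
(a,b)_∞: sgn(-2)=−, sgn(1885)=+, so +1.
(a,b)_5: α=0, u≡3; β=1, v≡3 (mod 5); (3|5)=-1, (3|5)=-1; sign (−1)^0·-1^1·-1^0 = -1.
(a,b)_11: α=2, u≡9; β=4, v≡5 (mod 11); (9|11)=+1, (5|11)=+1; sign (−1)^0·+1^4·+1^2 = +1.
(a,b)_13: α=0, u≡11; β=1, v≡5 (mod 13); (11|13)=-1, (5|13)=-1; sign (−1)^0·-1^1·-1^0 = -1.
(a,b)_2: α=-7, β=4; u≡7, v≡5 (mod 8); ε(u)ε(v)=1·0, αω(v)=-7·1, βω(u)=4·0; sum ≡ 1  ⇒  -1.
(a,b)_7: α=0, u≡3; β=-2, v≡1 (mod 7); (3|7)=-1, (1|7)=+1; sign (−1)^0·-1^-2·+1^0 = +1.
(a,b)_29: α=0, u≡12; β=-3, v≡13 (mod 29); (12|29)=-1, (13|29)=+1; sign (−1)^0·-1^-3·+1^0 = -1.
(a,b)_31: α=2, u≡23; β=2, v≡8 (mod 31); (23|31)=-1, (8|31)=+1; sign (−1)^0·-1^2·+1^2 = +1.
Ram(-2, 1885) = {2, 5, 13, 29}; no ℚ_2-point on the conic.

[2, 5, 13, 29]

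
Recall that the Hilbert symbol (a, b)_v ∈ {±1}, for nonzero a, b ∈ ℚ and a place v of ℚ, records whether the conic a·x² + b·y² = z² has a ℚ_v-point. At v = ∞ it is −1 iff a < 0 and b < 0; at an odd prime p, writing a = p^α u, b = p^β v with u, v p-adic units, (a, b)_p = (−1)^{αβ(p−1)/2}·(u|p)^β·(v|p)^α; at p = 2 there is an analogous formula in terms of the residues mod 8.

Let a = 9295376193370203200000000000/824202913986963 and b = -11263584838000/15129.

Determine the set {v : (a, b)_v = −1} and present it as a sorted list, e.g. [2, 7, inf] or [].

[3, 5]

Mod squares: a ≡ 510, b ≡ -55. Check v ∈ {∞, 2, 3, 5, 7, 11, 17, 19, 23, 31, 41, 43}.
v=7: a=7^-2·(≡5), b=7^0·(≡1) mod 7; (5|7)=-1, (1|7)=+1; (−1)^{-2·0·3}·(-1)^0·(+1)^-2 = +1.
v=41: a=41^-2·(≡8), b=41^-2·(≡29) mod 41; (8|41)=+1, (29|41)=-1; (−1)^{-2·-2·20}·(+1)^-2·(-1)^-2 = +1.
v=2: v_2(a)=15, v_2(b)=4; units ≡ 7, 1 (mod 8); ε·ε+αω+βω = 1·0+15·0+4·0 ≡ 0  ⇒  (a,b)_2 = +1.
v=43: a=43^2·(≡34), b=43^0·(≡36) mod 43; (34|43)=-1, (36|43)=+1; (−1)^{2·0·21}·(-1)^0·(+1)^2 = +1.
v=3: a=3^-9·(≡2), b=3^-2·(≡2) mod 3; (2|3)=-1, (2|3)=-1; (−1)^{-9·-2·1}·(-1)^-2·(-1)^-9 = -1.
v=∞: 510 > 0 and -55 < 0  ⇒  (a,b)_∞ = +1.
v=5: a=5^11·(≡2), b=5^3·(≡4) mod 5; (2|5)=-1, (4|5)=+1; (−1)^{11·3·2}·(-1)^3·(+1)^11 = -1.
v=19: a=19^2·(≡17), b=19^0·(≡13) mod 19; (17|19)=+1, (13|19)=-1; (−1)^{2·0·9}·(+1)^0·(-1)^2 = +1.
v=23: a=23^-2·(≡4), b=23^0·(≡14) mod 23; (4|23)=+1, (14|23)=-1; (−1)^{-2·0·11}·(+1)^0·(-1)^-2 = +1.
v=31: a=31^-2·(≡20), b=31^0·(≡28) mod 31; (20|31)=+1, (28|31)=+1; (−1)^{-2·0·15}·(+1)^0·(+1)^-2 = +1.
v=11: a=11^6·(≡3), b=11^7·(≡7) mod 11; (3|11)=+1, (7|11)=-1; (−1)^{6·7·5}·(+1)^7·(-1)^6 = +1.
v=17: a=17^3·(≡2), b=17^2·(≡16) mod 17; (2|17)=+1, (16|17)=+1; (−1)^{3·2·8}·(+1)^2·(+1)^3 = +1.
Ram(510, -55) = {3, 5}; no ℚ_3-point on the conic.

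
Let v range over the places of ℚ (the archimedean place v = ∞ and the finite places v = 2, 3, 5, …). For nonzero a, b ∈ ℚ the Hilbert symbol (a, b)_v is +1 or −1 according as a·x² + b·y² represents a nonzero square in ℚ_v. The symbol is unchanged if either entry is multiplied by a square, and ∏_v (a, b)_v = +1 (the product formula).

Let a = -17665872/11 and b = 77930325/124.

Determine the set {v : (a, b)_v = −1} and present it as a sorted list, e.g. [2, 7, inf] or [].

[7, 31]

(a, b) ≡ (-247863, 7843) mod (ℚ^×)²; places V = {2, 3, 5, 7, 11, 23, 29, 31, 37, ∞}.
(a,b)_31: α=0, u≡23; β=-1, v≡19 (mod 31); (23|31)=-1, (19|31)=+1; sign (−1)^0·-1^-1·+1^0 = -1.
(a,b)_29: α=1, u≡19; β=0, v≡13 (mod 29); (19|29)=-1, (13|29)=+1; sign (−1)^0·-1^0·+1^1 = +1.
(a,b)_11: α=-1, u≡7; β=1, v≡1 (mod 11); (7|11)=-1, (1|11)=+1; sign (−1)^1·-1^1·+1^-1 = +1.
(a,b)_7: α=3, u≡4; β=0, v≡5 (mod 7); (4|7)=+1, (5|7)=-1; sign (−1)^0·+1^0·-1^3 = -1.
(a,b)_23: α=0, u≡18; β=1, v≡11 (mod 23); (18|23)=+1, (11|23)=-1; sign (−1)^0·+1^1·-1^0 = +1.
(a,b)_3: α=1, u≡2; β=2, v≡1 (mod 3); (2|3)=-1, (1|3)=+1; sign (−1)^0·-1^2·+1^1 = +1.
(a,b)_5: α=0, u≡3; β=2, v≡2 (mod 5); (3|5)=-1, (2|5)=-1; sign (−1)^0·-1^2·-1^0 = +1.
(a,b)_37: α=1, u≡6; β=2, v≡10 (mod 37); (6|37)=-1, (10|37)=+1; sign (−1)^0·-1^2·+1^1 = +1.
(a,b)_2: α=4, β=-2; u≡1, v≡3 (mod 8); ε(u)ε(v)=0·1, αω(v)=4·1, βω(u)=-2·0; sum ≡ 0  ⇒  +1.
(a,b)_∞: sgn(-247863)=−, sgn(7843)=+, so +1.
Ram(-247863, 7843) = {7, 31}; no ℚ_7-point on the conic.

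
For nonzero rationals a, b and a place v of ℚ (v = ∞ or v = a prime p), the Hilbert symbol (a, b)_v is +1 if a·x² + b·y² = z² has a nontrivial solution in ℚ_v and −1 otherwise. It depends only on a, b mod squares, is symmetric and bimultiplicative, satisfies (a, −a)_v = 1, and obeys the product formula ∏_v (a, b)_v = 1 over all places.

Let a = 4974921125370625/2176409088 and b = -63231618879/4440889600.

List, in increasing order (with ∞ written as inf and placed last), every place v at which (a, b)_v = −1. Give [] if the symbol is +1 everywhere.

[7, 11, 13, 29]

(a, b) ≡ (18752734, -319) mod (ℚ^×)²; places V = {2, 3, 5, 7, 11, 13, 17, 19, 23, 29, ∞}.
(a,b)_19: α=3, u≡18; β=4, v≡9 (mod 19); (18|19)=-1, (9|19)=+1; sign (−1)^0·-1^4·+1^3 = +1.
(a,b)_7: α=-3, u≡3; β=-4, v≡3 (mod 7); (3|7)=-1, (3|7)=-1; sign (−1)^0·-1^-4·-1^-3 = -1.
(a,b)_23: α=4, u≡1; β=0, v≡8 (mod 23); (1|23)=+1, (8|23)=+1; sign (−1)^0·+1^0·+1^4 = +1.
(a,b)_∞: sgn(18752734)=+, sgn(-319)=−, so +1.
(a,b)_3: α=-6, u≡1; β=2, v≡2 (mod 3); (1|3)=+1, (2|3)=-1; sign (−1)^0·+1^2·-1^-6 = +1.
(a,b)_11: α=1, u≡9; β=1, v≡1 (mod 11); (9|11)=+1, (1|11)=+1; sign (−1)^1·+1^1·+1^1 = -1.
(a,b)_13: α=1, u≡10; β=2, v≡11 (mod 13); (10|13)=+1, (11|13)=-1; sign (−1)^0·+1^2·-1^1 = -1.
(a,b)_2: α=-9, β=-8; u≡7, v≡1 (mod 8); ε(u)ε(v)=1·0, αω(v)=-9·0, βω(u)=-8·0; sum ≡ 0  ⇒  +1.
(a,b)_5: α=4, u≡1; β=-2, v≡4 (mod 5); (1|5)=+1, (4|5)=+1; sign (−1)^0·+1^-2·+1^4 = +1.
(a,b)_17: α=-1, u≡12; β=-2, v≡16 (mod 17); (12|17)=-1, (16|17)=+1; sign (−1)^0·-1^-2·+1^-1 = +1.
(a,b)_29: α=1, u≡4; β=1, v≡12 (mod 29); (4|29)=+1, (12|29)=-1; sign (−1)^0·+1^1·-1^1 = -1.
(18752734, -319 / ℚ) ramifies at {7, 11, 13, 29}: a division algebra.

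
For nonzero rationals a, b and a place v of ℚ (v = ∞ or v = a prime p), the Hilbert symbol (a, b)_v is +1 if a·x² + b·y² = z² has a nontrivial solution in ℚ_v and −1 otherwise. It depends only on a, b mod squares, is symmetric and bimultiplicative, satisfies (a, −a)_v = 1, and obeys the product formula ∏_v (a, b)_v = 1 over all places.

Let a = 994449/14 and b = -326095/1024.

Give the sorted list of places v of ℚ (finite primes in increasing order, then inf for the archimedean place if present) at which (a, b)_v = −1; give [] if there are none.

[3, 37]

(a, b) ≡ (48174, -55) mod (ℚ^×)²; places V = {2, 3, 5, 7, 11, 17, 31, 37, ∞}.
(a,b)_11: α=0, u≡9; β=3, v≡8 (mod 11); (9|11)=+1, (8|11)=-1; sign (−1)^0·+1^3·-1^0 = +1.
(a,b)_17: α=2, u≡9; β=0, v≡4 (mod 17); (9|17)=+1, (4|17)=+1; sign (−1)^0·+1^0·+1^2 = +1.
(a,b)_5: α=0, u≡1; β=1, v≡4 (mod 5); (1|5)=+1, (4|5)=+1; sign (−1)^0·+1^1·+1^0 = +1.
(a,b)_3: α=1, u≡2; β=0, v≡2 (mod 3); (2|3)=-1, (2|3)=-1; sign (−1)^0·-1^0·-1^1 = -1.
(a,b)_2: α=-1, β=-10; u≡7, v≡1 (mod 8); ε(u)ε(v)=1·0, αω(v)=-1·0, βω(u)=-10·0; sum ≡ 0  ⇒  +1.
(a,b)_37: α=1, u≡9; β=0, v≡32 (mod 37); (9|37)=+1, (32|37)=-1; sign (−1)^0·+1^0·-1^1 = -1.
(a,b)_7: α=-1, u≡4; β=2, v≡1 (mod 7); (4|7)=+1, (1|7)=+1; sign (−1)^0·+1^2·+1^-1 = +1.
(a,b)_31: α=1, u≡4; β=0, v≡25 (mod 31); (4|31)=+1, (25|31)=+1; sign (−1)^0·+1^0·+1^1 = +1.
(a,b)_∞: sgn(48174)=+, sgn(-55)=−, so +1.
Ram(48174, -55) = {3, 37}; no ℚ_3-point on the conic.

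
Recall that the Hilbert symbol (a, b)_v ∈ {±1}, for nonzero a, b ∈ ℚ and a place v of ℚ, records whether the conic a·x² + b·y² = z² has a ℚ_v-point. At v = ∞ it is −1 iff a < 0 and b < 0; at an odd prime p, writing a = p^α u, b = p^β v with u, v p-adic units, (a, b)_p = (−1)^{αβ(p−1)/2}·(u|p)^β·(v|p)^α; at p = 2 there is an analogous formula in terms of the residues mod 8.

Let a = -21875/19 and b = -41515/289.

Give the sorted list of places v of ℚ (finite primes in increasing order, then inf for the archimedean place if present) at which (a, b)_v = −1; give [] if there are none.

[19, inf]

Mod squares: a ≡ -665, b ≡ -115. Check v ∈ {∞, 2, 5, 7, 17, 19, 23}.
v=7: a=7^1·(≡5), b=7^0·(≡1) mod 7; (5|7)=-1, (1|7)=+1; (−1)^{1·0·3}·(-1)^0·(+1)^1 = +1.
v=5: a=5^5·(≡2), b=5^1·(≡3) mod 5; (2|5)=-1, (3|5)=-1; (−1)^{5·1·2}·(-1)^1·(-1)^5 = +1.
v=17: a=17^0·(≡2), b=17^-2·(≡16) mod 17; (2|17)=+1, (16|17)=+1; (−1)^{0·-2·8}·(+1)^-2·(+1)^0 = +1.
v=2: v_2(a)=0, v_2(b)=0; units ≡ 7, 5 (mod 8); ε·ε+αω+βω = 1·0+0·1+0·0 ≡ 0  ⇒  (a,b)_2 = +1.
v=∞: -665 < 0 and -115 < 0  ⇒  (a,b)_∞ = -1.
v=19: a=19^-1·(≡13), b=19^2·(≡14) mod 19; (13|19)=-1, (14|19)=-1; (−1)^{-1·2·9}·(-1)^2·(-1)^-1 = -1.
v=23: a=23^0·(≡12), b=23^1·(≡8) mod 23; (12|23)=+1, (8|23)=+1; (−1)^{0·1·11}·(+1)^1·(+1)^0 = +1.
|Ram(-665, -115)| = 2, even; anisotropic at {19, ∞}.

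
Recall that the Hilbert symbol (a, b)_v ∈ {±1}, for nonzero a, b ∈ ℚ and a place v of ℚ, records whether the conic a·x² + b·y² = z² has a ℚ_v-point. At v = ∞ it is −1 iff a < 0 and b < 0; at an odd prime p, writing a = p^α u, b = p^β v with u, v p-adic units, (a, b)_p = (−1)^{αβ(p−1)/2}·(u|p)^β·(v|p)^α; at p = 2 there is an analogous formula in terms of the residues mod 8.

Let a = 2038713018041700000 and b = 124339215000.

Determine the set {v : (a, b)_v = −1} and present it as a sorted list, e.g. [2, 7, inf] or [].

Mod squares: a ≡ 2730, b ≡ 6006. Check v ∈ {∞, 2, 3, 5, 7, 11, 13}.
v=7: a=7^5·(≡3), b=7^3·(≡4) mod 7; (3|7)=-1, (4|7)=+1; (−1)^{5·3·3}·(-1)^3·(+1)^5 = +1.
v=5: a=5^5·(≡4), b=5^4·(≡4) mod 5; (4|5)=+1, (4|5)=+1; (−1)^{5·4·2}·(+1)^4·(+1)^5 = +1.
v=3: a=3^3·(≡1), b=3^1·(≡1) mod 3; (1|3)=+1, (1|3)=+1; (−1)^{3·1·1}·(+1)^1·(+1)^3 = -1.
v=2: v_2(a)=5, v_2(b)=3; units ≡ 5, 3 (mod 8); ε·ε+αω+βω = 0·1+5·1+3·1 ≡ 0  ⇒  (a,b)_2 = +1.
v=∞: 2730 > 0 and 6006 > 0  ⇒  (a,b)_∞ = +1.
v=11: a=11^2·(≡6), b=11^1·(≡2) mod 11; (6|11)=-1, (2|11)=-1; (−1)^{2·1·5}·(-1)^1·(-1)^2 = -1.
v=13: a=13^5·(≡7), b=13^3·(≡7) mod 13; (7|13)=-1, (7|13)=-1; (−1)^{5·3·6}·(-1)^3·(-1)^5 = +1.
(2730, 6006 / ℚ) ramifies at {3, 11}: a division algebra.

[3, 11]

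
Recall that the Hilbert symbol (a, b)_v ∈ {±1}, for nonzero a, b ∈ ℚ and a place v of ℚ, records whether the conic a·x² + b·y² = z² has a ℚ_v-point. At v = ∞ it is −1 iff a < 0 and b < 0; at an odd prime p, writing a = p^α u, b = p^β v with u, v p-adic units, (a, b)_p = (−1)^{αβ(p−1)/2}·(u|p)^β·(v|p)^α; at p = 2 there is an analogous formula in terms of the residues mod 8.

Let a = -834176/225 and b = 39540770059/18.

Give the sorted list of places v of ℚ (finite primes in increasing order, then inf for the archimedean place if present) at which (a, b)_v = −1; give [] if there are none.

Mod squares: a ≡ -266, b ≡ 38. Check v ∈ {∞, 2, 3, 5, 7, 19}.
v=3: a=3^-2·(≡1), b=3^-2·(≡2) mod 3; (1|3)=+1, (2|3)=-1; (−1)^{-2·-2·1}·(+1)^-2·(-1)^-2 = +1.
v=2: v_2(a)=7, v_2(b)=-1; units ≡ 3, 3 (mod 8); ε·ε+αω+βω = 1·1+7·1+-1·1 ≡ 1  ⇒  (a,b)_2 = -1.
v=7: a=7^3·(≡4), b=7^8·(≡5) mod 7; (4|7)=+1, (5|7)=-1; (−1)^{3·8·3}·(+1)^8·(-1)^3 = -1.
v=19: a=19^1·(≡11), b=19^3·(≡8) mod 19; (11|19)=+1, (8|19)=-1; (−1)^{1·3·9}·(+1)^3·(-1)^1 = +1.
v=∞: -266 < 0 and 38 > 0  ⇒  (a,b)_∞ = +1.
v=5: a=5^-2·(≡1), b=5^0·(≡3) mod 5; (1|5)=+1, (3|5)=-1; (−1)^{-2·0·2}·(+1)^0·(-1)^-2 = +1.
|Ram(-266, 38)| = 2, even; anisotropic at {2, 7}.

[2, 7]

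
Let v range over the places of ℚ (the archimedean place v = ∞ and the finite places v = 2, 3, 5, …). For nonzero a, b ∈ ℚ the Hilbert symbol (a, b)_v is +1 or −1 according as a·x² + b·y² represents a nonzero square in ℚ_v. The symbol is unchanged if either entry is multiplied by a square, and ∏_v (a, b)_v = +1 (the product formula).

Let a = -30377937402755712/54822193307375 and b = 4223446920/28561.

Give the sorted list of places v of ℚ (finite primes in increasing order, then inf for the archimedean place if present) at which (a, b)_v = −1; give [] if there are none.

[2, 5, 7, 19]

(a, b) ≡ (-3990, 1330) mod (ℚ^×)²; places V = {2, 3, 5, 7, 11, 13, 19, 29, 31, ∞}.
(a,b)_5: α=-3, u≡2; β=1, v≡4 (mod 5); (2|5)=-1, (4|5)=+1; sign (−1)^0·-1^1·+1^-3 = -1.
(a,b)_31: α=-2, u≡2; β=0, v≡10 (mod 31); (2|31)=+1, (10|31)=+1; sign (−1)^0·+1^0·+1^-2 = +1.
(a,b)_∞: sgn(-3990)=−, sgn(1330)=+, so +1.
(a,b)_7: α=7, u≡2; β=1, v≡2 (mod 7); (2|7)=+1, (2|7)=+1; sign (−1)^1·+1^1·+1^7 = -1.
(a,b)_13: α=-4, u≡1; β=-4, v≡4 (mod 13); (1|13)=+1, (4|13)=+1; sign (−1)^0·+1^-4·+1^-4 = +1.
(a,b)_2: α=7, β=3; u≡5, v≡1 (mod 8); ε(u)ε(v)=0·0, αω(v)=7·0, βω(u)=3·1; sum ≡ 1  ⇒  -1.
(a,b)_19: α=-1, u≡2; β=1, v≡14 (mod 19); (2|19)=-1, (14|19)=-1; sign (−1)^1·-1^1·-1^-1 = -1.
(a,b)_3: α=9, u≡2; β=8, v≡1 (mod 3); (2|3)=-1, (1|3)=+1; sign (−1)^0·-1^8·+1^9 = +1.
(a,b)_29: α=-2, u≡21; β=0, v≡24 (mod 29); (21|29)=-1, (24|29)=+1; sign (−1)^0·-1^0·+1^-2 = +1.
(a,b)_11: α=4, u≡3; β=2, v≡7 (mod 11); (3|11)=+1, (7|11)=-1; sign (−1)^0·+1^2·-1^4 = +1.
|Ram(-3990, 1330)| = 4, even; anisotropic at {2, 5, 7, 19}.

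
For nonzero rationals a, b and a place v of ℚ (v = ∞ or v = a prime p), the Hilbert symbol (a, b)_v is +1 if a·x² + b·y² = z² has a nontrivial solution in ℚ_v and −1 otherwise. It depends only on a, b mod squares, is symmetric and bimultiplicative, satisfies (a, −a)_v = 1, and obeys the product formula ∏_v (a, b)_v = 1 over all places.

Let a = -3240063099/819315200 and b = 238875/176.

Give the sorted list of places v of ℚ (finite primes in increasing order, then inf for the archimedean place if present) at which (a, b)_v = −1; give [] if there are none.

Mod squares: a ≡ -182, b ≡ 2145. Check v ∈ {∞, 2, 3, 5, 7, 11, 13, 17, 23}.
v=∞: -182 < 0 and 2145 > 0  ⇒  (a,b)_∞ = +1.
v=3: a=3^6·(≡1), b=3^1·(≡1) mod 3; (1|3)=+1, (1|3)=+1; (−1)^{6·1·1}·(+1)^1·(+1)^6 = +1.
v=23: a=23^-2·(≡18), b=23^0·(≡9) mod 23; (18|23)=+1, (9|23)=+1; (−1)^{-2·0·11}·(+1)^0·(+1)^-2 = +1.
v=7: a=7^1·(≡4), b=7^2·(≡3) mod 7; (4|7)=+1, (3|7)=-1; (−1)^{1·2·3}·(+1)^2·(-1)^1 = -1.
v=2: v_2(a)=-9, v_2(b)=-4; units ≡ 5, 1 (mod 8); ε·ε+αω+βω = 0·0+-9·0+-4·1 ≡ 0  ⇒  (a,b)_2 = +1.
v=11: a=11^-2·(≡5), b=11^-1·(≡2) mod 11; (5|11)=+1, (2|11)=-1; (−1)^{-2·-1·5}·(+1)^-1·(-1)^-2 = +1.
v=13: a=13^3·(≡9), b=13^1·(≡12) mod 13; (9|13)=+1, (12|13)=+1; (−1)^{3·1·6}·(+1)^1·(+1)^3 = +1.
v=17: a=17^2·(≡3), b=17^0·(≡7) mod 17; (3|17)=-1, (7|17)=-1; (−1)^{2·0·8}·(-1)^0·(-1)^2 = +1.
v=5: a=5^-2·(≡2), b=5^3·(≡1) mod 5; (2|5)=-1, (1|5)=+1; (−1)^{-2·3·2}·(-1)^3·(+1)^-2 = -1.
(-182, 2145 / ℚ) ramifies at {5, 7}: a division algebra.

[5, 7]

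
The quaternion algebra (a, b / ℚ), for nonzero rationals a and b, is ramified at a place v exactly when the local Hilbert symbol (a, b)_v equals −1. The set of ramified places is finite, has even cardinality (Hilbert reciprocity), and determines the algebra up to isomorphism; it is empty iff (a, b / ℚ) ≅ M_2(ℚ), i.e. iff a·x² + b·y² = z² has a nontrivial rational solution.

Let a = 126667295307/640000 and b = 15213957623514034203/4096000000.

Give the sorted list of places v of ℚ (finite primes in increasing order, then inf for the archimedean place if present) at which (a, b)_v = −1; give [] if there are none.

(a, b) ≡ (323, 19803) mod (ℚ^×)²; places V = {2, 3, 5, 7, 13, 17, 19, 23, 41, ∞}.
(a,b)_3: α=2, u≡2; β=1, v≡1 (mod 3); (2|3)=-1, (1|3)=+1; sign (−1)^0·-1^1·+1^2 = -1.
(a,b)_41: α=2, u≡20; β=3, v≡2 (mod 41); (20|41)=+1, (2|41)=+1; sign (−1)^0·+1^3·+1^2 = +1.
(a,b)_5: α=-4, u≡3; β=-6, v≡2 (mod 5); (3|5)=-1, (2|5)=-1; sign (−1)^0·-1^-6·-1^-4 = +1.
(a,b)_17: α=1, u≡8; β=2, v≡8 (mod 17); (8|17)=+1, (8|17)=+1; sign (−1)^0·+1^2·+1^1 = +1.
(a,b)_13: α=0, u≡2; β=2, v≡1 (mod 13); (2|13)=-1, (1|13)=+1; sign (−1)^0·-1^2·+1^0 = +1.
(a,b)_∞: sgn(323)=+, sgn(19803)=+, so +1.
(a,b)_23: α=2, u≡4; β=3, v≡17 (mod 23); (4|23)=+1, (17|23)=-1; sign (−1)^0·+1^3·-1^2 = +1.
(a,b)_19: α=1, u≡16; β=2, v≡17 (mod 19); (16|19)=+1, (17|19)=+1; sign (−1)^0·+1^2·+1^1 = +1.
(a,b)_2: α=-10, β=-18; u≡3, v≡3 (mod 8); ε(u)ε(v)=1·1, αω(v)=-10·1, βω(u)=-18·1; sum ≡ 1  ⇒  -1.
(a,b)_7: α=2, u≡2; β=3, v≡4 (mod 7); (2|7)=+1, (4|7)=+1; sign (−1)^0·+1^3·+1^2 = +1.
(323, 19803 / ℚ) ramifies at {2, 3}: a division algebra.

[2, 3]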